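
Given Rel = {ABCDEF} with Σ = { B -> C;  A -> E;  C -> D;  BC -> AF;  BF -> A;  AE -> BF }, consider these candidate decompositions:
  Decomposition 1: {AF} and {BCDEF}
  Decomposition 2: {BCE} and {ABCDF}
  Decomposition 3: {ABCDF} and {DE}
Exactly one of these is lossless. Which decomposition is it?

Decomposition 1: common = {F}, closure = {F} → lossy.
Decomposition 2: common = {BC}, closure = {ABCDEF} → lossless.
Decomposition 3: common = {D}, closure = {D} → lossy.

Decomposition 2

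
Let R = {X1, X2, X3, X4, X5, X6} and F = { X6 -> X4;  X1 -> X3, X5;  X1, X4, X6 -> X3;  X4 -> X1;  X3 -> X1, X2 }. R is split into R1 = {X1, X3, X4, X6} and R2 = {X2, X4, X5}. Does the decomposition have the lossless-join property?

Yes

Common attributes: R1 ∩ R2 = {X4}.
Closure of {X4}: X4 → X1 applies, adding X1; X1 → X3, X5 applies, adding X3, X5; X3 → X1, X2 applies, adding X2. So (X4)⁺ = {X1, X2, X3, X4, X5}.
This closure contains every attribute of R2, so R1 ∩ R2 → R2. The join is lossless.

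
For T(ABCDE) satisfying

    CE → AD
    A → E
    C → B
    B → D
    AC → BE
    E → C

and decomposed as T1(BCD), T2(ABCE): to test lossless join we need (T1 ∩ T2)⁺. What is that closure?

BCD

T1 ∩ T2 = {BC}.
B → D applies, adding D
Closure: {BCD}.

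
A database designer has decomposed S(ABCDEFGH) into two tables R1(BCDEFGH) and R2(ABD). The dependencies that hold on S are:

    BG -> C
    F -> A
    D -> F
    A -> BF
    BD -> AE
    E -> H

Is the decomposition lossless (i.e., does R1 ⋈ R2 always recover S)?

Common attributes: R1 ∩ R2 = {BD}.
Closure of {BD}: D → F applies, adding F; BD → AE applies, adding AE; E → H applies, adding H. So (BD)⁺ = {ABDEFH}.
This closure contains every attribute of R2, so R1 ∩ R2 → R2. The join is lossless.

Yes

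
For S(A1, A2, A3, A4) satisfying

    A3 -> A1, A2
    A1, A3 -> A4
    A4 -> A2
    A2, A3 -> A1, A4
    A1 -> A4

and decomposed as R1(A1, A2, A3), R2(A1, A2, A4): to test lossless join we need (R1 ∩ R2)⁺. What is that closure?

R1 ∩ R2 = {A1, A2}.
A1 → A4 applies, adding A4
Closure: {A1, A2, A4}.

A1, A2, A4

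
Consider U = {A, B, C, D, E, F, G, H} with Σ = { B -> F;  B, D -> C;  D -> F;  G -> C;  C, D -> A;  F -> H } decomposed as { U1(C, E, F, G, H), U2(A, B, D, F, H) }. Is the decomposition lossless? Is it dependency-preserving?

lossy and not dependency-preserving

Lossless test: (F, H)⁺ = {F, H}, which is a superkey of neither fragment — lossy.
Dependency preservation: the restricted closure of {B, D} across the fragments never reaches {C}, so B, D → C cannot be enforced without a join — not preserved.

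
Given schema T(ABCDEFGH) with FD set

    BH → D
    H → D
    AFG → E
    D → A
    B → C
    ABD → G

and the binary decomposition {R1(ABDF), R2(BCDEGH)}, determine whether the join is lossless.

Common attributes: R1 ∩ R2 = {BD}.
Closure of {BD}: D → A applies, adding A; B → C applies, adding C; ABD → G applies, adding G. So (BD)⁺ = {ABCDG}.
The closure contains neither all of R1 = {ABDF} nor all of R2 = {BCDEGH}, so the common attributes are not a superkey of either fragment. The join is lossy.

No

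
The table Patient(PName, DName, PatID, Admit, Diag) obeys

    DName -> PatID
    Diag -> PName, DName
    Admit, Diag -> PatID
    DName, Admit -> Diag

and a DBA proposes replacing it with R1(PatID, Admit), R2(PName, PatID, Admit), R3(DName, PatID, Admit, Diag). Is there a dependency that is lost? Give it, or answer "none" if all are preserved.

Diag -> PName, DName

Check Diag → PName, DName: no single fragment contains all of {PName, DName, Diag}, and the restricted closure of {Diag} across the fragments never reaches {PName, DName}.
DName → PatID is preserved.
Admit, Diag → PatID is preserved.
DName, Admit → Diag is preserved.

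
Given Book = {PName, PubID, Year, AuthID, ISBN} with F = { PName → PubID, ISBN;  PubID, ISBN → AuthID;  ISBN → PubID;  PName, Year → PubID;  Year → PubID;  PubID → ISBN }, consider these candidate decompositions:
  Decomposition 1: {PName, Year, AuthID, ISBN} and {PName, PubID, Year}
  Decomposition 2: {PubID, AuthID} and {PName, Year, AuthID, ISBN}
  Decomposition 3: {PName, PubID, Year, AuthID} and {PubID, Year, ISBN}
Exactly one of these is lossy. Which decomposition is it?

Decomposition 2

Decomposition 1: common = {PName, Year}, closure = {PName, PubID, Year, AuthID, ISBN} → lossless.
Decomposition 2: common = {AuthID}, closure = {AuthID} → lossy.
Decomposition 3: common = {PubID, Year}, closure = {PubID, Year, AuthID, ISBN} → lossless.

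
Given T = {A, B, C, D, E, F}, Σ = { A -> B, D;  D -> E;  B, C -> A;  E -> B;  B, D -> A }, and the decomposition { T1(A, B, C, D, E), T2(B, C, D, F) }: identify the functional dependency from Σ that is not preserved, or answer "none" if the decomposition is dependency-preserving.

A → B, D lies within T1.
D → E lies within T1.
B, C → A lies within T1.
E → B lies within T1.
B, D → A lies within T1.
Every dependency is enforceable on the fragments, so the decomposition is dependency-preserving.

none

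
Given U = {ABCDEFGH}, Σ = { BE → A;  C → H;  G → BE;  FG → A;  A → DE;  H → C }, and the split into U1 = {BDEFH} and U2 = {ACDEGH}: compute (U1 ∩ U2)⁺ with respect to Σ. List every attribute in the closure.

U1 ∩ U2 = {DEH}.
H → C applies, adding C
Closure: {CDEH}.

CDEH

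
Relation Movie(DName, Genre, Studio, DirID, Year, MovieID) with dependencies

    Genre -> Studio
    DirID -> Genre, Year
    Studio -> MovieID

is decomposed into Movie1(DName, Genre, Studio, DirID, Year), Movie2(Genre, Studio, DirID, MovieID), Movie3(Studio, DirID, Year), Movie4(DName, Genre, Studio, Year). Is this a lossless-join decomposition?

Chase test. Columns are DName, Genre, Studio, DirID, Year, MovieID; row i has aⱼ where attribute j ∈ Moviei, else bᵢⱼ.
Initial tableau (one row per fragment):
  row 1: a1 a2 a3 a4 a5 b16
  row 2: b21 a2 a3 a4 b25 a6
  row 3: b31 b32 a3 a4 a5 b36
  row 4: a1 a2 a3 b44 a5 b46
Rows 1 and 2 agree on DirID; apply DirID→Genre, Year and equate their Genre, Year entries.
Rows 1 and 3 agree on DirID; apply DirID→Genre, Year and equate their Genre, Year entries.
Rows 1 and 2 agree on Studio; apply Studio→MovieID and equate their MovieID entries.
Rows 1 and 3 agree on Studio; apply Studio→MovieID and equate their MovieID entries.
Rows 1 and 4 agree on Studio; apply Studio→MovieID and equate their MovieID entries.
Row 1 is now all distinguished symbols — the join is lossless.

Yes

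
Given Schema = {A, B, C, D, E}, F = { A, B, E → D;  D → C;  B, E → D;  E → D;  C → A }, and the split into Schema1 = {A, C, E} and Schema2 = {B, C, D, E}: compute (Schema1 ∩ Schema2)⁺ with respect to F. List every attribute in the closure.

A, C, D, E

Schema1 ∩ Schema2 = {C, E}.
E → D applies, adding D
C → A applies, adding A
Closure: {A, C, D, E}.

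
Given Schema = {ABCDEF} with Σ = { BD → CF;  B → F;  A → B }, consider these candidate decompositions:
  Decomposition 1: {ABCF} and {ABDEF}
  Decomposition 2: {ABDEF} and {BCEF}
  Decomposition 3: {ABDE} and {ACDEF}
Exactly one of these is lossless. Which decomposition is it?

Decomposition 3

Decomposition 1: common = {ABF}, closure = {ABF} → lossy.
Decomposition 2: common = {BEF}, closure = {BEF} → lossy.
Decomposition 3: common = {ADE}, closure = {ABCDEF} → lossless.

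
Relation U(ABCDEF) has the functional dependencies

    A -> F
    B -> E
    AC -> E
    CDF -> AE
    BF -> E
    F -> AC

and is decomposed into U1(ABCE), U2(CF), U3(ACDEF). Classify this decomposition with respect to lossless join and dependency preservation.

Lossless test (chase): Rows 1 and 3 agree on A; apply A→F and equate their F entries. Rows 1 and 2 agree on F; apply F→AC and equate their AC entries. Rows 1 and 2 agree on AC; apply AC→E and equate their E entries. No row becomes fully distinguished — the join is lossy.
Dependency preservation: BF → E is not contained in any single fragment, but the restricted closure of its left-hand side across the fragments still reaches the right-hand side; the remaining FDs each lie inside some fragment. All dependencies are preserved.

lossy but dependency-preserving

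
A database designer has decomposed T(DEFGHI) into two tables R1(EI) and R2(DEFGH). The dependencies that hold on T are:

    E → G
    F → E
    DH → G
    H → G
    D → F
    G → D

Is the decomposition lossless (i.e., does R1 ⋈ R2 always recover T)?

No

Common attributes: R1 ∩ R2 = {E}.
Closure of {E}: E → G applies, adding G; G → D applies, adding D; D → F applies, adding F. So (E)⁺ = {DEFG}.
The closure contains neither all of R1 = {EI} nor all of R2 = {DEFGH}, so the common attributes are not a superkey of either fragment. The join is lossy.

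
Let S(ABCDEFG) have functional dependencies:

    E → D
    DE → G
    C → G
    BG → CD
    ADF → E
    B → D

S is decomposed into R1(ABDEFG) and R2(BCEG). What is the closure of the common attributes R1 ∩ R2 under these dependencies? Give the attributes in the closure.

BCDEG

R1 ∩ R2 = {BEG}.
E → D applies, adding D
BG → CD applies, adding C
Closure: {BCDEG}.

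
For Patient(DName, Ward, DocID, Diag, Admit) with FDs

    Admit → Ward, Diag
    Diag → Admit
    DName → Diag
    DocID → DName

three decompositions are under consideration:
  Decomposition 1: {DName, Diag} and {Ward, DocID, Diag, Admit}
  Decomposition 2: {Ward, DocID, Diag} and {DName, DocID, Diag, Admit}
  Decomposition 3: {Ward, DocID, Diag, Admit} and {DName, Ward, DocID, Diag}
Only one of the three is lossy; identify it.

Decomposition 1

Decomposition 1: common = {Diag}, closure = {Ward, Diag, Admit} → lossy.
Decomposition 2: common = {DocID, Diag}, closure = {DName, Ward, DocID, Diag, Admit} → lossless.
Decomposition 3: common = {Ward, DocID, Diag}, closure = {DName, Ward, DocID, Diag, Admit} → lossless.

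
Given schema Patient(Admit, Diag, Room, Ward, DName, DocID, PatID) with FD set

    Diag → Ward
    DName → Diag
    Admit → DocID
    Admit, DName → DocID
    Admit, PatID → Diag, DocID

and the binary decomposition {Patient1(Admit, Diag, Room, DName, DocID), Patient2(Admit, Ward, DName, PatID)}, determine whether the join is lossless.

Common attributes: Patient1 ∩ Patient2 = {Admit, DName}.
Closure of {Admit, DName}: DName → Diag applies, adding Diag; Admit → DocID applies, adding DocID; Diag → Ward applies, adding Ward. So (Admit, DName)⁺ = {Admit, Diag, Ward, DName, DocID}.
The closure contains neither all of Patient1 = {Admit, Diag, Room, DName, DocID} nor all of Patient2 = {Admit, Ward, DName, PatID}, so the common attributes are not a superkey of either fragment. The join is lossy.

No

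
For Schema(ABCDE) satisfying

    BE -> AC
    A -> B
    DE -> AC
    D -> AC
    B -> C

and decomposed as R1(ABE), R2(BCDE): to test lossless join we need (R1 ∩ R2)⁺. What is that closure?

ABCE

R1 ∩ R2 = {BE}.
BE → AC applies, adding AC
Closure: {ABCE}.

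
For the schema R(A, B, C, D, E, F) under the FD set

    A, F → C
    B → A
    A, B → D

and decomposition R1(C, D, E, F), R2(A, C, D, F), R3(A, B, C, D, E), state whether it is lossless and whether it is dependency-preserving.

Lossless test (chase): applying each FD to every pair of rows produces no changes in the tableau, so no row becomes fully distinguished — the join is lossy.
Dependency preservation: every FD's attributes lie within a single fragment, so each can be enforced locally — preserved.

lossy but dependency-preserving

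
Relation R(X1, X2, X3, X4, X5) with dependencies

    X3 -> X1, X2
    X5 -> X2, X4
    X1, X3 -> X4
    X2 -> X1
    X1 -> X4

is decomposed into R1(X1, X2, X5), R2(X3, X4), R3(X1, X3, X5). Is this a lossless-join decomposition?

Chase test. Columns are X1, X2, X3, X4, X5; row i has aⱼ where attribute j ∈ Ri, else bᵢⱼ.
Initial tableau (one row per fragment):
  row 1: a1 a2 b13 b14 a5
  row 2: b21 b22 a3 a4 b25
  row 3: a1 b32 a3 b34 a5
Rows 2 and 3 agree on X3; apply X3→X1, X2 and equate their X1, X2 entries.
Rows 1 and 3 agree on X5; apply X5→X2, X4 and equate their X2, X4 entries.
Rows 2 and 3 agree on X1, X3; apply X1, X3→X4 and equate their X4 entries.
Row 3 is now all distinguished symbols — the join is lossless.

Yes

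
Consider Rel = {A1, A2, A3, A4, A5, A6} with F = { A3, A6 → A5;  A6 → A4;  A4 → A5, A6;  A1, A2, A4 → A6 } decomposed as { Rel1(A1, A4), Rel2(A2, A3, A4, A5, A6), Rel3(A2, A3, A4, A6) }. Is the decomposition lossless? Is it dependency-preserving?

lossy but dependency-preserving

Lossless test (chase): Rows 2 and 3 agree on A3, A6; apply A3, A6→A5 and equate their A5 entries. Rows 1 and 2 agree on A4; apply A4→A5, A6 and equate their A5, A6 entries. No row becomes fully distinguished — the join is lossy.
Dependency preservation: A1, A2, A4 → A6 is not contained in any single fragment, but the restricted closure of its left-hand side across the fragments still reaches the right-hand side; the remaining FDs each lie inside some fragment. All dependencies are preserved.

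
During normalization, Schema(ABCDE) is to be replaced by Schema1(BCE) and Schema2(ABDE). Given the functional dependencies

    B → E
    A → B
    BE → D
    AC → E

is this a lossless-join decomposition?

No

Common attributes: Schema1 ∩ Schema2 = {BE}.
Closure of {BE}: BE → D applies, adding D. So (BE)⁺ = {BDE}.
The closure contains neither all of Schema1 = {BCE} nor all of Schema2 = {ABDE}, so the common attributes are not a superkey of either fragment. The join is lossy.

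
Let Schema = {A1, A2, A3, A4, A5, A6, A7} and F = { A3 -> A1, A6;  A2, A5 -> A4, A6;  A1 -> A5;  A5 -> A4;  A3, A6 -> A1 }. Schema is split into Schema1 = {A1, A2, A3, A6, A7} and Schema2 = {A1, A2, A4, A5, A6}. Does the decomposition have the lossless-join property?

Yes

Common attributes: Schema1 ∩ Schema2 = {A1, A2, A6}.
Closure of {A1, A2, A6}: A1 → A5 applies, adding A5; A5 → A4 applies, adding A4. So (A1, A2, A6)⁺ = {A1, A2, A4, A5, A6}.
This closure contains every attribute of Schema2, so Schema1 ∩ Schema2 → Schema2. The join is lossless.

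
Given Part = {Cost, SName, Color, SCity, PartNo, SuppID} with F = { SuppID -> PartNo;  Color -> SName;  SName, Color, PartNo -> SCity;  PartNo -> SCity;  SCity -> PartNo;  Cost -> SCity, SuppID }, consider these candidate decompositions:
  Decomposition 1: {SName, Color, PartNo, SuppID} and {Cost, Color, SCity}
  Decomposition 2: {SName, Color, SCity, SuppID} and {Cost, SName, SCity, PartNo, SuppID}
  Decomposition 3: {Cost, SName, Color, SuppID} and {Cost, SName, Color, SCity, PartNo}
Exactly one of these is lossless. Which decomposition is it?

Decomposition 1: common = {Color}, closure = {SName, Color} → lossy.
Decomposition 2: common = {SName, SCity, SuppID}, closure = {SName, SCity, PartNo, SuppID} → lossy.
Decomposition 3: common = {Cost, SName, Color}, closure = {Cost, SName, Color, SCity, PartNo, SuppID} → lossless.

Decomposition 3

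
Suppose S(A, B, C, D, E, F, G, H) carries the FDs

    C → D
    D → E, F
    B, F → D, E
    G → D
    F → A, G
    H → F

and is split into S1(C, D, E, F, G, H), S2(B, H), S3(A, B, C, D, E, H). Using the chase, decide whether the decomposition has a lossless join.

Chase test. Columns are A, B, C, D, E, F, G, H; row i has aⱼ where attribute j ∈ Si, else bᵢⱼ.
Initial tableau (one row per fragment):
  row 1: b11 b12 a3 a4 a5 a6 a7 a8
  row 2: b21 a2 b23 b24 b25 b26 b27 a8
  row 3: a1 a2 a3 a4 a5 b36 b37 a8
Rows 1 and 3 agree on D; apply D→E, F and equate their E, F entries.
Rows 1 and 3 agree on F; apply F→A, G and equate their A, G entries.
Rows 1 and 2 agree on H; apply H→F and equate their F entries.
Rows 2 and 3 agree on B, F; apply B, F→D, E and equate their D, E entries.
Rows 1 and 2 agree on F; apply F→A, G and equate their A, G entries.
Row 3 is now all distinguished symbols — the join is lossless.

Yes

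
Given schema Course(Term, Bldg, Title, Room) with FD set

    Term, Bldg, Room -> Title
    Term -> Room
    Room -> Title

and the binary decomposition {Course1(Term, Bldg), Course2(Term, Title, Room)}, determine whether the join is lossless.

Common attributes: Course1 ∩ Course2 = {Term}.
Closure of {Term}: Term → Room applies, adding Room; Room → Title applies, adding Title. So (Term)⁺ = {Term, Title, Room}.
This closure contains every attribute of Course2, so Course1 ∩ Course2 → Course2. The join is lossless.

Yes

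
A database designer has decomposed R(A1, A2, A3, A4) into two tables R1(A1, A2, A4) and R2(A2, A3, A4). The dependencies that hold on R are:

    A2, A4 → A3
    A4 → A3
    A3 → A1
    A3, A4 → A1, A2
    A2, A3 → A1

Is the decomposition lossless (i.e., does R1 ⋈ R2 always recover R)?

Common attributes: R1 ∩ R2 = {A2, A4}.
Closure of {A2, A4}: A2, A4 → A3 applies, adding A3; A3 → A1 applies, adding A1. So (A2, A4)⁺ = {A1, A2, A3, A4}.
This closure contains every attribute of R1, so R1 ∩ R2 → R1. The join is lossless.

Yes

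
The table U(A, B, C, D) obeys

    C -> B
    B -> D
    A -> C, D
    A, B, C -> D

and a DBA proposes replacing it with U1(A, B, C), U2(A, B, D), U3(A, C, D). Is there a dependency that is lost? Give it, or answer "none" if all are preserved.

C → B lies within U1.
B → D lies within U2.
A → C, D lies within U3.
A, B, C → D: restricted closure across fragments reaches D.
Every dependency is enforceable on the fragments, so the decomposition is dependency-preserving.

none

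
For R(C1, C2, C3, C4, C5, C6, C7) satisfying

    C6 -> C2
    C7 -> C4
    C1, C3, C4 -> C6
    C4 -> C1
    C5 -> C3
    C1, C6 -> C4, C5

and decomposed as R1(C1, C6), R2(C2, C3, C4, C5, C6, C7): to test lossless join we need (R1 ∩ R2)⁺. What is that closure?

R1 ∩ R2 = {C6}.
C6 → C2 applies, adding C2
Closure: {C2, C6}.

C2, C6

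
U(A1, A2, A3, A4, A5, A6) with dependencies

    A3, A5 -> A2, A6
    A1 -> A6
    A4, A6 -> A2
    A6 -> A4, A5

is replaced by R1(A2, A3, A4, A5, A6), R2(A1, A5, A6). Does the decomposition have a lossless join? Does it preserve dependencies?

Lossless test: (A5, A6)⁺ = {A2, A4, A5, A6}, which is a superkey of neither fragment — lossy.
Dependency preservation: every FD's attributes lie within a single fragment, so each can be enforced locally — preserved.

lossy but dependency-preserving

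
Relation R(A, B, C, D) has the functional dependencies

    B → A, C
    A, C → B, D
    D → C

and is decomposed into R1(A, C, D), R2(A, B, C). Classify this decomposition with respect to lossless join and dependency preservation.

Lossless test: (A, C)⁺ = {A, B, C, D}, which contains all of one fragment — lossless.
Dependency preservation: A, C → B, D is not contained in any single fragment, but the restricted closure of its left-hand side across the fragments still reaches the right-hand side; the remaining FDs each lie inside some fragment. All dependencies are preserved.

lossless and dependency-preserving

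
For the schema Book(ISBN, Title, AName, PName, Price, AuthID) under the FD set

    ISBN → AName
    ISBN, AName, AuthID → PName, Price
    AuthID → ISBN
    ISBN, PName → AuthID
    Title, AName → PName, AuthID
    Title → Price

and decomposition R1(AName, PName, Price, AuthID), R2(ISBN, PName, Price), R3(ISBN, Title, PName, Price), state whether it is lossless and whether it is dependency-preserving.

lossy and not dependency-preserving

Lossless test (chase): Rows 2 and 3 agree on ISBN; apply ISBN→AName and equate their AName entries. Rows 2 and 3 agree on ISBN, PName; apply ISBN, PName→AuthID and equate their AuthID entries. No row becomes fully distinguished — the join is lossy.
Dependency preservation: the restricted closure of {ISBN} across the fragments never reaches {AName}, so ISBN → AName cannot be enforced without a join — not preserved.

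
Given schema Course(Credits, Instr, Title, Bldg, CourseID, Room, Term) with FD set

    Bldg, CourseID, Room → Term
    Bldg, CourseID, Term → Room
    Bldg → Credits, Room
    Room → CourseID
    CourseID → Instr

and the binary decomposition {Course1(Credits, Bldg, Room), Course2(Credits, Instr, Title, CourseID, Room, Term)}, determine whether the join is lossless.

No

Common attributes: Course1 ∩ Course2 = {Credits, Room}.
Closure of {Credits, Room}: Room → CourseID applies, adding CourseID; CourseID → Instr applies, adding Instr. So (Credits, Room)⁺ = {Credits, Instr, CourseID, Room}.
The closure contains neither all of Course1 = {Credits, Bldg, Room} nor all of Course2 = {Credits, Instr, Title, CourseID, Room, Term}, so the common attributes are not a superkey of either fragment. The join is lossy.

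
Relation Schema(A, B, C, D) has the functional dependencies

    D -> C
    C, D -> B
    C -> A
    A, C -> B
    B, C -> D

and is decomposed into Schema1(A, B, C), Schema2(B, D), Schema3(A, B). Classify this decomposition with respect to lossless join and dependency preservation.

Lossless test (chase): applying each FD to every pair of rows produces no changes in the tableau, so no row becomes fully distinguished — the join is lossy.
Dependency preservation: the restricted closure of {D} across the fragments never reaches {C}, so D → C cannot be enforced without a join — not preserved.

lossy and not dependency-preserving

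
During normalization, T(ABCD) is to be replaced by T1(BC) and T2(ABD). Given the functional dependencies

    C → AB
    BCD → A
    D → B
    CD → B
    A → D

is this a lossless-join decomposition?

No

Common attributes: T1 ∩ T2 = {B}.
No dependency enlarges {B}, so (B)⁺ = {B}.
The closure contains neither all of T1 = {BC} nor all of T2 = {ABD}, so the common attributes are not a superkey of either fragment. The join is lossy.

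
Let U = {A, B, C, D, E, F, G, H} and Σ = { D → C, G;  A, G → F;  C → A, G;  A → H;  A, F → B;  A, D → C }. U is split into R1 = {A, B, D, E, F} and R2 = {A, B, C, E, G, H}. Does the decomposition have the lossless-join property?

No

Common attributes: R1 ∩ R2 = {A, B, E}.
Closure of {A, B, E}: A → H applies, adding H. So (A, B, E)⁺ = {A, B, E, H}.
The closure contains neither all of R1 = {A, B, D, E, F} nor all of R2 = {A, B, C, E, G, H}, so the common attributes are not a superkey of either fragment. The join is lossy.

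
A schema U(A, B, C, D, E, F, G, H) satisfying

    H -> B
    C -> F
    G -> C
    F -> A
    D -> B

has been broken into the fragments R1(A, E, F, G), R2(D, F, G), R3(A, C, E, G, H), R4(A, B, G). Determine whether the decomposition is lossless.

Chase test. Columns are A, B, C, D, E, F, G, H; row i has aⱼ where attribute j ∈ Ri, else bᵢⱼ.
Initial tableau (one row per fragment):
  row 1: a1 b12 b13 b14 a5 a6 a7 b18
  row 2: b21 b22 b23 a4 b25 a6 a7 b28
  row 3: a1 b32 a3 b34 a5 b36 a7 a8
  row 4: a1 a2 b43 b44 b45 b46 a7 b48
Rows 1 and 2 agree on G; apply G→C and equate their C entries.
Rows 1 and 3 agree on G; apply G→C and equate their C entries.
Rows 1 and 4 agree on G; apply G→C and equate their C entries.
Rows 1 and 2 agree on F; apply F→A and equate their A entries.
Rows 1 and 3 agree on C; apply C→F and equate their F entries.
Rows 1 and 4 agree on C; apply C→F and equate their F entries.
No row becomes fully distinguished — the join is lossy.

No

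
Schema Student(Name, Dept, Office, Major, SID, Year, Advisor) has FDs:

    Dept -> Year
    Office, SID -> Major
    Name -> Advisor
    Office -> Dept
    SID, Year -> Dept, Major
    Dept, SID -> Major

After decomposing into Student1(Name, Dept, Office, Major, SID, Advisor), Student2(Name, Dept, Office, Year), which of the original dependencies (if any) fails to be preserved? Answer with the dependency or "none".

SID, Year -> Dept, Major

Check SID, Year → Dept, Major: no single fragment contains all of {Dept, Major, SID, Year}, and the restricted closure of {SID, Year} across the fragments never reaches {Dept, Major}.
Dept → Year is preserved.
Office, SID → Major is preserved.
Name → Advisor is preserved.
Office → Dept is preserved.
Dept, SID → Major is preserved.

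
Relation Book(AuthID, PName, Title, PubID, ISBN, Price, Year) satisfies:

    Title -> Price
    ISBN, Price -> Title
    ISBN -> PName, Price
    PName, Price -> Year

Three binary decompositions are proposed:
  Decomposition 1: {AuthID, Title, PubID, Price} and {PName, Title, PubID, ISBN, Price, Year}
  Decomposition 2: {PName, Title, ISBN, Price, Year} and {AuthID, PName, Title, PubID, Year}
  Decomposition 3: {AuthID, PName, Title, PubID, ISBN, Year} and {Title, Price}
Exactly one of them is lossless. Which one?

Decomposition 1: common = {Title, PubID, Price}, closure = {Title, PubID, Price} → lossy.
Decomposition 2: common = {PName, Title, Year}, closure = {PName, Title, Price, Year} → lossy.
Decomposition 3: common = {Title}, closure = {Title, Price} → lossless.

Decomposition 3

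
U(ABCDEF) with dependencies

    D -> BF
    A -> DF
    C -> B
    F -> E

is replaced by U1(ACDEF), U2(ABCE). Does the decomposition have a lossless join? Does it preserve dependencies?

Lossless test: (ACE)⁺ = {ABCDEF}, which contains all of one fragment — lossless.
Dependency preservation: the restricted closure of {D} across the fragments never reaches {BF}, so D → BF cannot be enforced without a join — not preserved.

lossless but not dependency-preserving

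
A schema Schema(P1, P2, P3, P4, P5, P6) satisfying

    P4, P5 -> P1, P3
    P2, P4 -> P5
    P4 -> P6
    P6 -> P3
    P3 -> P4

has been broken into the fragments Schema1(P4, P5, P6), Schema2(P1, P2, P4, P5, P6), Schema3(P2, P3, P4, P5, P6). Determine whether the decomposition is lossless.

Yes

Chase test. Columns are P1, P2, P3, P4, P5, P6; row i has aⱼ where attribute j ∈ Schemai, else bᵢⱼ.
Initial tableau (one row per fragment):
  row 1: b11 b12 b13 a4 a5 a6
  row 2: a1 a2 b23 a4 a5 a6
  row 3: b31 a2 a3 a4 a5 a6
Rows 1 and 2 agree on P4, P5; apply P4, P5→P1, P3 and equate their P1, P3 entries.
Rows 1 and 3 agree on P4, P5; apply P4, P5→P1, P3 and equate their P1, P3 entries.
Row 2 is now all distinguished symbols — the join is lossless.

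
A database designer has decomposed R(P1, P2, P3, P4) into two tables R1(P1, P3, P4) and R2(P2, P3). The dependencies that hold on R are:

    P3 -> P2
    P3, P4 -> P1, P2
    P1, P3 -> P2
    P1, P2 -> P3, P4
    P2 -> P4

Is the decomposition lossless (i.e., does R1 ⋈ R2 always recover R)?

Common attributes: R1 ∩ R2 = {P3}.
Closure of {P3}: P3 → P2 applies, adding P2; P2 → P4 applies, adding P4; P3, P4 → P1, P2 applies, adding P1. So (P3)⁺ = {P1, P2, P3, P4}.
This closure contains every attribute of R1, so R1 ∩ R2 → R1. The join is lossless.

Yes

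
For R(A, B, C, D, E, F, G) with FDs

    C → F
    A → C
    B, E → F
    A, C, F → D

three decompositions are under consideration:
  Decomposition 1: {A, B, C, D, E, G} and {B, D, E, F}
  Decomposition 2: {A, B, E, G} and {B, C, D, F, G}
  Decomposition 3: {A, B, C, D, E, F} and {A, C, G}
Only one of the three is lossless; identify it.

Decomposition 1

Decomposition 1: common = {B, D, E}, closure = {B, D, E, F} → lossless.
Decomposition 2: common = {B, G}, closure = {B, G} → lossy.
Decomposition 3: common = {A, C}, closure = {A, C, D, F} → lossy.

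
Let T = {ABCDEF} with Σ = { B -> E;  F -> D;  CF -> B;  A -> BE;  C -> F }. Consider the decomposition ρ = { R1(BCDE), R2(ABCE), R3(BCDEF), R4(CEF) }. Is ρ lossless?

Chase test. Columns are ABCDEF; row i has aⱼ where attribute j ∈ Ri, else bᵢⱼ.
Initial tableau (one row per fragment):
  row 1: b11 a2 a3 a4 a5 b16
  row 2: a1 a2 a3 b24 a5 b26
  row 3: b31 a2 a3 a4 a5 a6
  row 4: b41 b42 a3 b44 a5 a6
Rows 3 and 4 agree on F; apply F→D and equate their D entries.
Rows 3 and 4 agree on CF; apply CF→B and equate their B entries.
Rows 1 and 2 agree on C; apply C→F and equate their F entries.
Rows 1 and 3 agree on C; apply C→F and equate their F entries.
Rows 1 and 2 agree on F; apply F→D and equate their D entries.
Row 2 is now all distinguished symbols — the join is lossless.

Yes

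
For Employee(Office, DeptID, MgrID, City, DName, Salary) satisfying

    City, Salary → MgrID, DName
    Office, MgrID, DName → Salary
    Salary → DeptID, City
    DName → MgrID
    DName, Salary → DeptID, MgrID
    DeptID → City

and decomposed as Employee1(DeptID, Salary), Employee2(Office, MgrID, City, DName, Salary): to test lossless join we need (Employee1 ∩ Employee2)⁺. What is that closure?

Employee1 ∩ Employee2 = {Salary}.
Salary → DeptID, City applies, adding DeptID, City
City, Salary → MgrID, DName applies, adding MgrID, DName
Closure: {DeptID, MgrID, City, DName, Salary}.

DeptID, MgrID, City, DName, Salary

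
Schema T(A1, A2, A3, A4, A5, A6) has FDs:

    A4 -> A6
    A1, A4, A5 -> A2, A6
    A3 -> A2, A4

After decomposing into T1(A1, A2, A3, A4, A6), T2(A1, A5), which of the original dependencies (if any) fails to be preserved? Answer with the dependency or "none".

A1, A4, A5 -> A2, A6

Check A1, A4, A5 → A2, A6: no single fragment contains all of {A1, A2, A4, A5, A6}, and the restricted closure of {A1, A4, A5} across the fragments never reaches {A2, A6}.
A4 → A6 is preserved.
A3 → A2, A4 is preserved.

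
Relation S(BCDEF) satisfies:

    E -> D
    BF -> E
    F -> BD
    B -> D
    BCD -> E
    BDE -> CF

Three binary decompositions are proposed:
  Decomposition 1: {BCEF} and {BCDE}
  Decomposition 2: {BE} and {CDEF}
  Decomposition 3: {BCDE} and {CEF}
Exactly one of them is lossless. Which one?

Decomposition 1

Decomposition 1: common = {BCE}, closure = {BCDEF} → lossless.
Decomposition 2: common = {E}, closure = {DE} → lossy.
Decomposition 3: common = {CE}, closure = {CDE} → lossy.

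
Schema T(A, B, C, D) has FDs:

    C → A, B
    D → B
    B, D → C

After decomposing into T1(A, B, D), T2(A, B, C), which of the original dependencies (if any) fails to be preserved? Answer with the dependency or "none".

Check B, D → C: no single fragment contains all of {B, C, D}, and the restricted closure of {B, D} across the fragments never reaches {C}.
C → A, B is preserved.
D → B is preserved.

B, D → C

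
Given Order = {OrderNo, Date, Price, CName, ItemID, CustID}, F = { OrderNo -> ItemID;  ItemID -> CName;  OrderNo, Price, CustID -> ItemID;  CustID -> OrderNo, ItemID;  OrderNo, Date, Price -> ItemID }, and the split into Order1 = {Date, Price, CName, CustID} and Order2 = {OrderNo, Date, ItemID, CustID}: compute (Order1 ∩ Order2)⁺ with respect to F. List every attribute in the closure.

OrderNo, Date, CName, ItemID, CustID

Order1 ∩ Order2 = {Date, CustID}.
CustID → OrderNo, ItemID applies, adding OrderNo, ItemID
ItemID → CName applies, adding CName
Closure: {OrderNo, Date, CName, ItemID, CustID}.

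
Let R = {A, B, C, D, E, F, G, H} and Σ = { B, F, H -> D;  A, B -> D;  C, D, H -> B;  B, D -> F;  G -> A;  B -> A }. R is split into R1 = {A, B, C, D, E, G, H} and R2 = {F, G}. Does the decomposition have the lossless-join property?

No

Common attributes: R1 ∩ R2 = {G}.
Closure of {G}: G → A applies, adding A. So (G)⁺ = {A, G}.
The closure contains neither all of R1 = {A, B, C, D, E, G, H} nor all of R2 = {F, G}, so the common attributes are not a superkey of either fragment. The join is lossy.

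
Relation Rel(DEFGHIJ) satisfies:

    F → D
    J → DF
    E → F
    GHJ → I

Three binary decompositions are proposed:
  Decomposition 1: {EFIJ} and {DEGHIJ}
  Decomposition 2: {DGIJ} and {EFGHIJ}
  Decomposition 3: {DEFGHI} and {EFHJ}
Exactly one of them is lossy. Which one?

Decomposition 3

Decomposition 1: common = {EIJ}, closure = {DEFIJ} → lossless.
Decomposition 2: common = {GIJ}, closure = {DFGIJ} → lossless.
Decomposition 3: common = {EFH}, closure = {DEFH} → lossy.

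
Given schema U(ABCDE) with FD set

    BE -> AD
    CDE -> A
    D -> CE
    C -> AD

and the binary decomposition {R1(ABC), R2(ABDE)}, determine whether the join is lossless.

No

Common attributes: R1 ∩ R2 = {AB}.
No dependency enlarges {AB}, so (AB)⁺ = {AB}.
The closure contains neither all of R1 = {ABC} nor all of R2 = {ABDE}, so the common attributes are not a superkey of either fragment. The join is lossy.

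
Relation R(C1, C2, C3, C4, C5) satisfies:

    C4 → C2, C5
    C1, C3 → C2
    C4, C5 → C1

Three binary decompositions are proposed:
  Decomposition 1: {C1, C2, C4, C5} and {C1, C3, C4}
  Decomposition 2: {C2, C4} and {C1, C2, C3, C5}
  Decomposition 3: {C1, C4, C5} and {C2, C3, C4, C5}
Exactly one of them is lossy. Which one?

Decomposition 2

Decomposition 1: common = {C1, C4}, closure = {C1, C2, C4, C5} → lossless.
Decomposition 2: common = {C2}, closure = {C2} → lossy.
Decomposition 3: common = {C4, C5}, closure = {C1, C2, C4, C5} → lossless.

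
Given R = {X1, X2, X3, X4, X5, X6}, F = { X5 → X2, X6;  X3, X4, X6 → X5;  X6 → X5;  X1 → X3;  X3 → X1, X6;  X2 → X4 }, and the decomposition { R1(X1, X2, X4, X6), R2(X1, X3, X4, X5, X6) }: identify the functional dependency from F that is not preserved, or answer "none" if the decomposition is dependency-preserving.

X5 → X2, X6: restricted closure across fragments reaches X2, X6.
X3, X4, X6 → X5 lies within R2.
X6 → X5 lies within R2.
X1 → X3 lies within R2.
X3 → X1, X6 lies within R2.
X2 → X4 lies within R1.
Every dependency is enforceable on the fragments, so the decomposition is dependency-preserving.

none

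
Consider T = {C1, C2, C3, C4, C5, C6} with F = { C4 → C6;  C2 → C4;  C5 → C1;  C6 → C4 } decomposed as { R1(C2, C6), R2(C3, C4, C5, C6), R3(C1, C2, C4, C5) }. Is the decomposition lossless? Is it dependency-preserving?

lossy but dependency-preserving

Lossless test (chase): Rows 2 and 3 agree on C4; apply C4→C6 and equate their C6 entries. Rows 1 and 3 agree on C2; apply C2→C4 and equate their C4 entries. Rows 2 and 3 agree on C5; apply C5→C1 and equate their C1 entries. No row becomes fully distinguished — the join is lossy.
Dependency preservation: every FD's attributes lie within a single fragment, so each can be enforced locally — preserved.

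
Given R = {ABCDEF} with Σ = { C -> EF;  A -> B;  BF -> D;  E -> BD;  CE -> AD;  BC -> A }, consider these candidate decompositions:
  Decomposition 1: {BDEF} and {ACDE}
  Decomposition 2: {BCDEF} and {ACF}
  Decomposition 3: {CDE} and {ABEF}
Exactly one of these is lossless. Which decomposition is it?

Decomposition 1: common = {DE}, closure = {BDE} → lossy.
Decomposition 2: common = {CF}, closure = {ABCDEF} → lossless.
Decomposition 3: common = {E}, closure = {BDE} → lossy.

Decomposition 2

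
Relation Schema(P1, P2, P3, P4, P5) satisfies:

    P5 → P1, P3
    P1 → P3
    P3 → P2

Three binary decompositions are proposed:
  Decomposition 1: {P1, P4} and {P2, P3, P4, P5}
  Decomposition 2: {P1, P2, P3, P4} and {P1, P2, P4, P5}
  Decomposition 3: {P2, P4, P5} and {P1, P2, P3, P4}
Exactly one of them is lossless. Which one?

Decomposition 1: common = {P4}, closure = {P4} → lossy.
Decomposition 2: common = {P1, P2, P4}, closure = {P1, P2, P3, P4} → lossless.
Decomposition 3: common = {P2, P4}, closure = {P2, P4} → lossy.

Decomposition 2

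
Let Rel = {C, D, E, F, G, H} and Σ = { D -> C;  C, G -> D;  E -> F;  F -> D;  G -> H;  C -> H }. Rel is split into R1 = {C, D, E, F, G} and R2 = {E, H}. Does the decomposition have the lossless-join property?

Yes

Common attributes: R1 ∩ R2 = {E}.
Closure of {E}: E → F applies, adding F; F → D applies, adding D; D → C applies, adding C; C → H applies, adding H. So (E)⁺ = {C, D, E, F, H}.
This closure contains every attribute of R2, so R1 ∩ R2 → R2. The join is lossless.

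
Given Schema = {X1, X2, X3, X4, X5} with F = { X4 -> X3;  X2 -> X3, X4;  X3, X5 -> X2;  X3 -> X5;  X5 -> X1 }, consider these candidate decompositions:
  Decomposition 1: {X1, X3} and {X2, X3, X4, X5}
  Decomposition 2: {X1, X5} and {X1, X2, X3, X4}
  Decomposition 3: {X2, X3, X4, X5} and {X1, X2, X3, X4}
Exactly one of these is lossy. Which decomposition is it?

Decomposition 2

Decomposition 1: common = {X3}, closure = {X1, X2, X3, X4, X5} → lossless.
Decomposition 2: common = {X1}, closure = {X1} → lossy.
Decomposition 3: common = {X2, X3, X4}, closure = {X1, X2, X3, X4, X5} → lossless.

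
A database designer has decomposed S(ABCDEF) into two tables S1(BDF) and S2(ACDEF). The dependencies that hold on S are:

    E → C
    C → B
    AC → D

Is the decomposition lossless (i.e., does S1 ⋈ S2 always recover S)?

Common attributes: S1 ∩ S2 = {DF}.
No dependency enlarges {DF}, so (DF)⁺ = {DF}.
The closure contains neither all of S1 = {BDF} nor all of S2 = {ACDEF}, so the common attributes are not a superkey of either fragment. The join is lossy.

No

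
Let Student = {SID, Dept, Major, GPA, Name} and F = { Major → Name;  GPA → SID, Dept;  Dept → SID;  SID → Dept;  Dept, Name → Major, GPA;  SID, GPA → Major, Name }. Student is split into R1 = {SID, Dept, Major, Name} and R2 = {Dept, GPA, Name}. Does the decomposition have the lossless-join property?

Common attributes: R1 ∩ R2 = {Dept, Name}.
Closure of {Dept, Name}: Dept → SID applies, adding SID; Dept, Name → Major, GPA applies, adding Major, GPA. So (Dept, Name)⁺ = {SID, Dept, Major, GPA, Name}.
This closure contains every attribute of R1, so R1 ∩ R2 → R1. The join is lossless.

Yes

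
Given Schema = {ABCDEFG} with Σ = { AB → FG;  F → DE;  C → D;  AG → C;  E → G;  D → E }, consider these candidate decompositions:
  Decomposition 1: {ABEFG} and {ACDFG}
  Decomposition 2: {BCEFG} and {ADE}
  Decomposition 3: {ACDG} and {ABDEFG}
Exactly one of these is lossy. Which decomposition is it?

Decomposition 2

Decomposition 1: common = {AFG}, closure = {ACDEFG} → lossless.
Decomposition 2: common = {E}, closure = {EG} → lossy.
Decomposition 3: common = {ADG}, closure = {ACDEG} → lossless.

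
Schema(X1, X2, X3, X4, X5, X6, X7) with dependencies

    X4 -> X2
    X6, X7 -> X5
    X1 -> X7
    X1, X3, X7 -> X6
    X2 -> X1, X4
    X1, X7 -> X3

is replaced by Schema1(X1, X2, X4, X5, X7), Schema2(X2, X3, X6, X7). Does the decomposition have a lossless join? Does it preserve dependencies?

Lossless test: (X2, X7)⁺ = {X1, X2, X3, X4, X5, X6, X7}, which contains all of one fragment — lossless.
Dependency preservation: the restricted closure of {X6, X7} across the fragments never reaches {X5}, so X6, X7 → X5 cannot be enforced without a join — not preserved.

lossless but not dependency-preserving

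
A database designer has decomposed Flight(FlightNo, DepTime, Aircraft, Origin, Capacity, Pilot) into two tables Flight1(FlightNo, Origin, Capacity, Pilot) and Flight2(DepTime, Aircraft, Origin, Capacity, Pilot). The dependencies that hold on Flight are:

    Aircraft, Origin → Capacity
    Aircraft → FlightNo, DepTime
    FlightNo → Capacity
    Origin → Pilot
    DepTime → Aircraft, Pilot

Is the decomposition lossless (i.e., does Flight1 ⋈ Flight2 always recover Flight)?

No

Common attributes: Flight1 ∩ Flight2 = {Origin, Capacity, Pilot}.
No dependency enlarges {Origin, Capacity, Pilot}, so (Origin, Capacity, Pilot)⁺ = {Origin, Capacity, Pilot}.
The closure contains neither all of Flight1 = {FlightNo, Origin, Capacity, Pilot} nor all of Flight2 = {DepTime, Aircraft, Origin, Capacity, Pilot}, so the common attributes are not a superkey of either fragment. The join is lossy.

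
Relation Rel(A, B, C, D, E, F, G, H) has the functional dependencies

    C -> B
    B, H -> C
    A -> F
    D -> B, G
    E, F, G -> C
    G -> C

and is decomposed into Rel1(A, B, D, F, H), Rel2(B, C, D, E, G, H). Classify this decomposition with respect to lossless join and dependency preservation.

Lossless test: (B, D, H)⁺ = {B, C, D, G, H}, which is a superkey of neither fragment — lossy.
Dependency preservation: E, F, G → C is not contained in any single fragment, but the restricted closure of its left-hand side across the fragments still reaches the right-hand side; the remaining FDs each lie inside some fragment. All dependencies are preserved.

lossy but dependency-preserving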